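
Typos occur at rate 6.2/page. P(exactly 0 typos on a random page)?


Poisson(λ=6.2): P(X=0) = e^(-λ)×λ^k/k!
= e^(-6.2) × 6.2^0 / 0!
≈ 0.002029430636 × 1 / 1 ≈ 0.002029

P(X=0) ≈ 0.002029 ≈ 0.20%


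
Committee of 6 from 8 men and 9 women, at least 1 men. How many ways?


Count by #men:
  1M,5W: C(8,1)×C(9,5)=1008
  2M,4W: C(8,2)×C(9,4)=3528
  3M,3W: C(8,3)×C(9,3)=4704
  4M,2W: C(8,4)×C(9,2)=2520
  5M,1W: C(8,5)×C(9,1)=504
  6M,0W: C(8,6)×C(9,0)=28
Total = 12292

12292


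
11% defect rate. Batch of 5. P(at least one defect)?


P(all good) = (89/100)^5 = 5584059449/10000000000
P(≥1 defect) = 4415940551/10000000000

P = 4415940551/10000000000 ≈ 44.16%


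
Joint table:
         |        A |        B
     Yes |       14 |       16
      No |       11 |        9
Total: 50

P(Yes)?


P(Yes) = (14+16)/50 = 30/50 = 3/5

P(Yes) = 3/5 ≈ 60.00%


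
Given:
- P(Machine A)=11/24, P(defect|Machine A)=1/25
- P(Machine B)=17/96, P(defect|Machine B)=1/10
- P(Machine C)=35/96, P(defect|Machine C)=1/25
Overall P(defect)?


P(B) = Σ P(B|Aᵢ)×P(Aᵢ)
  1/25×11/24 = 11/600
  1/10×17/96 = 17/960
  1/25×35/96 = 7/480
Sum = 81/1600

P(defect) = 81/1600 ≈ 5.06%


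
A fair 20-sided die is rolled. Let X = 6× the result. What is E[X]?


E[die] = (1+20)/2 = 21/2
E[X] = 6 × 21/2 = 63

E[X] = 63


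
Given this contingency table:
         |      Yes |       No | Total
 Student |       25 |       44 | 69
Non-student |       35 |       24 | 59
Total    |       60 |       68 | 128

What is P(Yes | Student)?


P(Yes | Student) = 25/(25+44) = 25/69

P(Yes|Student) = 25/69 ≈ 36.23%


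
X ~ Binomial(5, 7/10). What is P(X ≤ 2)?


P(X ≤ 2) = Σ P(X=i) for i=0..2
P(X=0) = 243/100000
P(X=1) = 567/20000
P(X=2) = 1323/10000
Sum = 4077/25000

P(X ≤ 2) = 4077/25000 ≈ 16.31%


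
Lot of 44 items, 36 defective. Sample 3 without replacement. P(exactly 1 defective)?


Hypergeometric: C(36,1)×C(8,2)/C(44,3)
= 36×28/13244 = 36/473

P(X=1) = 36/473 ≈ 7.61%


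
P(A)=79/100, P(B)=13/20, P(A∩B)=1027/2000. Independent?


P(A)×P(B) = 1027/2000
P(A∩B) = 1027/2000
Equal ✓ → Independent

Yes, independent


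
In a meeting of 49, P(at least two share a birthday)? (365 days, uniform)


P(all different) = Π(365-i)/365 for i=0..48
= 0.034220
P(match) = 1 - 0.034220 = 0.965780

P ≈ 0.9658 ≈ 96.58%


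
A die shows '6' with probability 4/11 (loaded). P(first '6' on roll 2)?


Geometric: P(X=2) = (1-p)^(k-1)×p = (7/11)^1×4/11 = 28/121

P(X=2) = 28/121 ≈ 23.14%


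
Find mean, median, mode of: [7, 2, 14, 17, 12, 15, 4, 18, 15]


Sorted: [2, 4, 7, 12, 14, 15, 15, 17, 18]
Mean = 104/9
Median = 14
Freq: {7: 1, 2: 1, 14: 1, 17: 1, 12: 1, 15: 2, 4: 1, 18: 1}
Mode: [15]

Mean=104/9, Median=14, Mode=15


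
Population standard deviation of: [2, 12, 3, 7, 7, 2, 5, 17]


Mean = 55/8
  (2-55/8)²=1521/64
  (12-55/8)²=1681/64
  (3-55/8)²=961/64
  (7-55/8)²=1/64
  (7-55/8)²=1/64
  (2-55/8)²=1521/64
  (5-55/8)²=225/64
  (17-55/8)²=6561/64
Σ(x-μ)² = 1559/8
σ² = (1559/8)/8 = 1559/64

σ = √(1559/64) ≈ 4.9355


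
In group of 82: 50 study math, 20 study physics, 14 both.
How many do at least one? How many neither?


|A∪B| = 50+20-14 = 56
Neither = 82-56 = 26

At least one: 56; Neither: 26


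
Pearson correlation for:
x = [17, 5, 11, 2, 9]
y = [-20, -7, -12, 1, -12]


n=5, Σx=44, Σy=-50, Σxy=-613, Σx²=520, Σy²=738
r = (5×(-613) - 44×(-50))/√((5×520 - 44²)(5×738 - (-50)²))
= -865/√(664×1190) = -865/√790160 ≈ -865/888.9094 ≈ -0.9731

r ≈ -0.9731


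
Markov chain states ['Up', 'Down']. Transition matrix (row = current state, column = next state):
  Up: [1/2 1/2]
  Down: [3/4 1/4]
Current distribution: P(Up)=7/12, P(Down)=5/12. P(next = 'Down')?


P(next=Down) = Σᵢ P(now=i)×P(i→Down)
= 7/12×1/2 + 5/12×1/4
= 7/24 + 5/48 = 19/48

P = 19/48 ≈ 0.3958


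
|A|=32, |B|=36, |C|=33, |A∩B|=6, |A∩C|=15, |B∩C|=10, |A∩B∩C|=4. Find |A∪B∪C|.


|A∪B∪C| = 32+36+33-6-15-10+4 = 74

|A∪B∪C| = 74


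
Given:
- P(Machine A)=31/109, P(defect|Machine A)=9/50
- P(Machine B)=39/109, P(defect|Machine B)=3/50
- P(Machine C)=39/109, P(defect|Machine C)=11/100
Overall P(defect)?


P(B) = Σ P(B|Aᵢ)×P(Aᵢ)
  9/50×31/109 = 279/5450
  3/50×39/109 = 117/5450
  11/100×39/109 = 429/10900
Sum = 1221/10900

P(defect) = 1221/10900 ≈ 11.20%


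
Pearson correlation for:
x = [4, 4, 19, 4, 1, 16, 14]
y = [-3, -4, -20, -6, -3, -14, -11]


n=7, Σx=62, Σy=-61, Σxy=-813, Σx²=862, Σy²=787
r = (7×(-813) - 62×(-61))/√((7×862 - 62²)(7×787 - (-61)²))
= -1909/√(2190×1788) = -1909/√3915720 ≈ -1909/1978.8178 ≈ -0.9647

r ≈ -0.9647


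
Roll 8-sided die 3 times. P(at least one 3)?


P(no 3)^3 = (7/8)^3 = 343/512
P(≥1) = 1 - 343/512 = 169/512

P = 169/512 ≈ 33.01%


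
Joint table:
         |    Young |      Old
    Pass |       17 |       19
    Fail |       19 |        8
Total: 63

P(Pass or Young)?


P(Pass∨Young) = P(Pass) + P(Young) - P(Pass∧Young)
= (36 + 36 - 17)/63 = 55/63

P = 55/63 ≈ 87.30%


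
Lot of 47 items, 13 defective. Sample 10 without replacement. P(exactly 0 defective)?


Hypergeometric: C(13,0)×C(34,10)/C(47,10)
= 1×131128140/5178066751 = 916980/36210257

P(X=0) = 916980/36210257 ≈ 2.53%


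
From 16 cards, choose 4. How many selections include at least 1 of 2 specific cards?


Complement: C(16,4) - C(14,4) = 1820 - 1001 = 819

819


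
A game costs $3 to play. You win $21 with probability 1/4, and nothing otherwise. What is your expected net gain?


E[gain] = (21-3)×1/4 + (-3)×3/4
= 9/2 - 9/4 = 9/4

Expected net gain = $9/4 ≈ $2.25


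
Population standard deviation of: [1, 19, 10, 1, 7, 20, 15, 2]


Mean = 75/8
  (1-75/8)²=4489/64
  (19-75/8)²=5929/64
  (10-75/8)²=25/64
  (1-75/8)²=4489/64
  (7-75/8)²=361/64
  (20-75/8)²=7225/64
  (15-75/8)²=2025/64
  (2-75/8)²=3481/64
Σ(x-μ)² = 3503/8
σ² = (3503/8)/8 = 3503/64

σ = √(3503/64) ≈ 7.3983


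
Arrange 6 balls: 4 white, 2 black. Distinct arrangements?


6!/(4!×2!) = 15

15


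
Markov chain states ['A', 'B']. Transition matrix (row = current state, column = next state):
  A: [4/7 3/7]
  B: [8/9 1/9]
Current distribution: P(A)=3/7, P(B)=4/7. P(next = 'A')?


P(next=A) = Σᵢ P(now=i)×P(i→A)
= 3/7×4/7 + 4/7×8/9
= 12/49 + 32/63 = 332/441

P = 332/441 ≈ 0.7528


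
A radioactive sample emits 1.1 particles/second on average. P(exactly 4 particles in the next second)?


Poisson(λ=1.1): P(X=4) = e^(-λ)×λ^k/k!
= e^(-1.1) × 1.1^4 / 4!
≈ 0.3328710837 × 1.4641 / 24 ≈ 0.020307

P(X=4) ≈ 0.020307 ≈ 2.03%


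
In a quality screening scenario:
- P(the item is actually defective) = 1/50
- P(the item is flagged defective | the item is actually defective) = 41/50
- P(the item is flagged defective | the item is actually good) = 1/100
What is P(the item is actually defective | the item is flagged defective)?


Using Bayes' theorem:
P(A|B) = P(B|A)·P(A) / P(B)

P(the item is flagged defective) = 41/50 × 1/50 + 1/100 × 49/50
= 41/2500 + 49/5000 = 131/5000

P(the item is actually defective|the item is flagged defective) = (41/2500) / (131/5000) = 82/131

P(the item is actually defective|the item is flagged defective) = 82/131 ≈ 62.60%


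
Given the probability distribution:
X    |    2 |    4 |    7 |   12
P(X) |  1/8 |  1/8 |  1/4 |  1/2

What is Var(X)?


E[X] = 17/2
E[X²] = 347/4
Var(X) = E[X²] - (E[X])² = 347/4 - 289/4 = 29/2

Var(X) = 29/2 ≈ 14.5000


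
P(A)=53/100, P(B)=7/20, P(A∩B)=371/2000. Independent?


P(A)×P(B) = 371/2000
P(A∩B) = 371/2000
Equal ✓ → Independent

Yes, independent


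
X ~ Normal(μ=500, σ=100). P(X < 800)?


z = (800-500)/100 = 3.0
P(Z < 3.0) = 0.9987

P(X < 800) ≈ 0.9987


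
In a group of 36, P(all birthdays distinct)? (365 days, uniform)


P(all different) = Π(365-i)/365 for i=0..35
= (365/365)×(364/365)×...×(330/365)
= 0.167818

P ≈ 0.1678 ≈ 16.78%


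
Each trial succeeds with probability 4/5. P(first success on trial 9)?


Geometric: P(X=9) = (1-p)^(k-1)×p = (1/5)^8×4/5 = 4/1953125

P(X=9) = 4/1953125 ≈ 0.00%


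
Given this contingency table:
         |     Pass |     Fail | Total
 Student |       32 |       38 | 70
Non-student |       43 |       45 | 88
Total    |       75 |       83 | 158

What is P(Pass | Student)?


P(Pass | Student) = 32/(32+38) = 32/70 = 16/35

P(Pass|Student) = 16/35 ≈ 45.71%


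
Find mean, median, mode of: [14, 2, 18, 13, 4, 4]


Sorted: [2, 4, 4, 13, 14, 18]
Mean = 55/6
Median = 17/2
Freq: {14: 1, 2: 1, 18: 1, 13: 1, 4: 2}
Mode: [4]

Mean=55/6, Median=17/2, Mode=4


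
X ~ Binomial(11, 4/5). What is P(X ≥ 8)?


P(X ≥ 8) = Σ P(X=i) for i=8..11
P(X=8) = 2162688/9765625
P(X=9) = 2883584/9765625
P(X=10) = 11534336/48828125
P(X=11) = 4194304/48828125
Sum = 65536/78125

P(X ≥ 8) = 65536/78125 ≈ 83.89%


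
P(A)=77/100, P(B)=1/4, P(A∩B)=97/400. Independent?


P(A)×P(B) = 77/400
P(A∩B) = 97/400
Not equal → NOT independent

No, not independent


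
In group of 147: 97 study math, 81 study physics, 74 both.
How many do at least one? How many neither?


|A∪B| = 97+81-74 = 104
Neither = 147-104 = 43

At least one: 104; Neither: 43


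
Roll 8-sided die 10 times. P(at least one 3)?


P(no 3)^10 = (7/8)^10 = 282475249/1073741824
P(≥1) = 1 - 282475249/1073741824 = 791266575/1073741824

P = 791266575/1073741824 ≈ 73.69%


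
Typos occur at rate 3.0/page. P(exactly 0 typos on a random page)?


Poisson(λ=3.0): P(X=0) = e^(-λ)×λ^k/k!
= e^(-3.0) × 3.0^0 / 0!
≈ 0.04978706837 × 1 / 1 ≈ 0.049787

P(X=0) ≈ 0.049787 ≈ 4.98%


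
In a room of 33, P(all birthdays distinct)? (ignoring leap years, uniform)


P(all different) = Π(365-i)/365 for i=0..32
= (365/365)×(364/365)×...×(333/365)
= 0.225028

P ≈ 0.2250 ≈ 22.50%


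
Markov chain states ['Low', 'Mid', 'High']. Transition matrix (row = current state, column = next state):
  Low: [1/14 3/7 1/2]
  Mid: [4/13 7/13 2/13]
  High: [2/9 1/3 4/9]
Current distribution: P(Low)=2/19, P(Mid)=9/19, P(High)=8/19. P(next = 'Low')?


P(next=Low) = Σᵢ P(now=i)×P(i→Low)
= 2/19×1/14 + 9/19×4/13 + 8/19×2/9
= 1/133 + 36/247 + 16/171 = 3841/15561

P = 3841/15561 ≈ 0.2468


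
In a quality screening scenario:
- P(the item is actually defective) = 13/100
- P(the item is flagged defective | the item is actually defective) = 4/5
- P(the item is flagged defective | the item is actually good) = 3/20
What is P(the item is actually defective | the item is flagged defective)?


Using Bayes' theorem:
P(A|B) = P(B|A)·P(A) / P(B)

P(the item is flagged defective) = 4/5 × 13/100 + 3/20 × 87/100
= 13/125 + 261/2000 = 469/2000

P(the item is actually defective|the item is flagged defective) = (13/125) / (469/2000) = 208/469

P(the item is actually defective|the item is flagged defective) = 208/469 ≈ 44.35%


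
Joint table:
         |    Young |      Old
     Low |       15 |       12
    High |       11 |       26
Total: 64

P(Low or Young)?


P(Low∨Young) = P(Low) + P(Young) - P(Low∧Young)
= (27 + 26 - 15)/64 = 38/64 = 19/32

P = 19/32 ≈ 59.38%


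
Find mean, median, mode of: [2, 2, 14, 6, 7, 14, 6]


Sorted: [2, 2, 6, 6, 7, 14, 14]
Mean = 51/7
Median = 6
Freq: {2: 2, 14: 2, 6: 2, 7: 1}
Mode: [2, 6, 14]

Mean=51/7, Median=6, Mode=[2, 6, 14]


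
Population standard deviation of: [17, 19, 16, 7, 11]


Mean = 70/5 = 14
  (17-14)²=9
  (19-14)²=25
  (16-14)²=4
  (7-14)²=49
  (11-14)²=9
Σ(x-μ)² = 96
σ² = 96/5

σ = √(96/5) ≈ 4.3818


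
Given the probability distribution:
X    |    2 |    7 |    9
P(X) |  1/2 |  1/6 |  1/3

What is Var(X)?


E[X] = 31/6
E[X²] = 223/6
Var(X) = E[X²] - (E[X])² = 223/6 - 961/36 = 377/36

Var(X) = 377/36 ≈ 10.4722


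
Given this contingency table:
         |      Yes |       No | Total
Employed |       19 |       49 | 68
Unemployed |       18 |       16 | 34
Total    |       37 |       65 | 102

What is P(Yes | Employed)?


P(Yes | Employed) = 19/(19+49) = 19/68

P(Yes|Employed) = 19/68 ≈ 27.94%


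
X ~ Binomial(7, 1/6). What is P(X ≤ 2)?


P(X ≤ 2) = Σ P(X=i) for i=0..2
P(X=0) = 78125/279936
P(X=1) = 109375/279936
P(X=2) = 21875/93312
Sum = 3125/3456

P(X ≤ 2) = 3125/3456 ≈ 90.42%


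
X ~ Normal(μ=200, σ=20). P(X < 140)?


z = (140-200)/20 = -3.0
P(Z < -3.0) = 0.0013

P(X < 140) ≈ 0.0013


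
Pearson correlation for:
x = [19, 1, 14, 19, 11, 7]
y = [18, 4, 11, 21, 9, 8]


n=6, Σx=71, Σy=71, Σxy=1054, Σx²=1089, Σy²=1047
r = (6×1054 - 71×71)/√((6×1089 - 71²)(6×1047 - 71²))
= 1283/√(1493×1241) = 1283/√1852813 ≈ 1283/1361.1807 ≈ 0.9426

r ≈ 0.9426


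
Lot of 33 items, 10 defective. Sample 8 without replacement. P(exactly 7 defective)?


Hypergeometric: C(10,7)×C(23,1)/C(33,8)
= 120×23/13884156 = 230/1157013

P(X=7) = 230/1157013 ≈ 0.02%


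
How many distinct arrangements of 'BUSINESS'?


Letters: 8, freq: {'B': 1, 'U': 1, 'S': 3, 'I': 1, 'N': 1, 'E': 1}
8!/(1!×1!×3!×1!×1!×1!) = 40320/6 = 6720

6720


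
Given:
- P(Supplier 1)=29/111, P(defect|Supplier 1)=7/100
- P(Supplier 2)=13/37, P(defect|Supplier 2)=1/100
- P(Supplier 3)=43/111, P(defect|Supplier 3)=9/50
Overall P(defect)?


P(B) = Σ P(B|Aᵢ)×P(Aᵢ)
  7/100×29/111 = 203/11100
  1/100×13/37 = 13/3700
  9/50×43/111 = 129/1850
Sum = 254/2775

P(defect) = 254/2775 ≈ 9.15%


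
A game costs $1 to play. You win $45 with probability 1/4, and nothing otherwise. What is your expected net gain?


E[gain] = (45-1)×1/4 + (-1)×3/4
= 11 - 3/4 = 41/4

Expected net gain = $41/4 ≈ $10.25


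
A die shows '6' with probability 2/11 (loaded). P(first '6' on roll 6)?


Geometric: P(X=6) = (1-p)^(k-1)×p = (9/11)^5×2/11 = 118098/1771561

P(X=6) = 118098/1771561 ≈ 6.67%


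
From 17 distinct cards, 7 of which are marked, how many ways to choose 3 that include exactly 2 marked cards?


Choose 2 of the 7 marked cards and 1 of the other 10 cards:
C(7,2)×C(10,1) = 21×10 = 210

210


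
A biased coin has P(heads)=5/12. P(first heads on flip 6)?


Geometric: P(X=6) = (1-p)^(k-1)×p = (7/12)^5×5/12 = 84035/2985984

P(X=6) = 84035/2985984 ≈ 2.81%


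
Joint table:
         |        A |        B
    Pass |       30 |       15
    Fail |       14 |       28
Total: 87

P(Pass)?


P(Pass) = (30+15)/87 = 45/87 = 15/29

P(Pass) = 15/29 ≈ 51.72%


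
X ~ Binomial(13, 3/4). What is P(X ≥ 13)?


P(X ≥ 13) = Σ P(X=i) for i=13..13
P(X=13) = 1594323/67108864
Sum = 1594323/67108864

P(X ≥ 13) = 1594323/67108864 ≈ 2.38%


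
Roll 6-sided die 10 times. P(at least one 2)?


P(no 2)^10 = (5/6)^10 = 9765625/60466176
P(≥1) = 1 - 9765625/60466176 = 50700551/60466176

P = 50700551/60466176 ≈ 83.85%


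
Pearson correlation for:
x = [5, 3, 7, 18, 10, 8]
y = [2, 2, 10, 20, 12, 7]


n=6, Σx=51, Σy=53, Σxy=622, Σx²=571, Σy²=701
r = (6×622 - 51×53)/√((6×571 - 51²)(6×701 - 53²))
= 1029/√(825×1397) = 1029/√1152525 ≈ 1029/1073.5572 ≈ 0.9585

r ≈ 0.9585


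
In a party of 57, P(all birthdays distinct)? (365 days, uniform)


P(all different) = Π(365-i)/365 for i=0..56
= (365/365)×(364/365)×...×(309/365)
= 0.009878

P ≈ 0.0099 ≈ 0.99%


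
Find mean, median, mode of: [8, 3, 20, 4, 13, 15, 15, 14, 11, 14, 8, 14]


Sorted: [3, 4, 8, 8, 11, 13, 14, 14, 14, 15, 15, 20]
Mean = 139/12
Median = 27/2
Freq: {8: 2, 3: 1, 20: 1, 4: 1, 13: 1, 15: 2, 14: 3, 11: 1}
Mode: [14]

Mean=139/12, Median=27/2, Mode=14


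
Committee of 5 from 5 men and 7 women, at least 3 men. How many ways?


Count by #men:
  3M,2W: C(5,3)×C(7,2)=210
  4M,1W: C(5,4)×C(7,1)=35
  5M,0W: C(5,5)×C(7,0)=1
Total = 246

246


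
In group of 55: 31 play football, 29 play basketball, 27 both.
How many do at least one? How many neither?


|A∪B| = 31+29-27 = 33
Neither = 55-33 = 22

At least one: 33; Neither: 22


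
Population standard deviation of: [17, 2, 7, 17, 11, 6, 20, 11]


Mean = 91/8
  (17-91/8)²=2025/64
  (2-91/8)²=5625/64
  (7-91/8)²=1225/64
  (17-91/8)²=2025/64
  (11-91/8)²=9/64
  (6-91/8)²=1849/64
  (20-91/8)²=4761/64
  (11-91/8)²=9/64
Σ(x-μ)² = 2191/8
σ² = (2191/8)/8 = 2191/64

σ = √(2191/64) ≈ 5.8510


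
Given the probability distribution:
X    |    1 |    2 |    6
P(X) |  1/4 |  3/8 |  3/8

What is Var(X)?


E[X] = 13/4
E[X²] = 61/4
Var(X) = E[X²] - (E[X])² = 61/4 - 169/16 = 75/16

Var(X) = 75/16 ≈ 4.6875


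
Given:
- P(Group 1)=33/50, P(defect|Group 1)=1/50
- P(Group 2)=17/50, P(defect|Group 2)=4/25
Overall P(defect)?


P(B) = Σ P(B|Aᵢ)×P(Aᵢ)
  1/50×33/50 = 33/2500
  4/25×17/50 = 34/625
Sum = 169/2500

P(defect) = 169/2500 ≈ 6.76%


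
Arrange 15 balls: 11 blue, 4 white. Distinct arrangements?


15!/(11!×4!) = 1365

1365


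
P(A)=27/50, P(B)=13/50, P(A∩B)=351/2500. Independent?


P(A)×P(B) = 351/2500
P(A∩B) = 351/2500
Equal ✓ → Independent

Yes, independent


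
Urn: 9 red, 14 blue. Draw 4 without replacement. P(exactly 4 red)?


Hypergeometric: C(9,4)×C(14,0)/C(23,4)
= 126×1/8855 = 18/1265

P(X=4) = 18/1265 ≈ 1.42%


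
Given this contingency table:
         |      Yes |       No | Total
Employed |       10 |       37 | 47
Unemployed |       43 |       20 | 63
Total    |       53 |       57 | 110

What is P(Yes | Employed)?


P(Yes | Employed) = 10/(10+37) = 10/47

P(Yes|Employed) = 10/47 ≈ 21.28%


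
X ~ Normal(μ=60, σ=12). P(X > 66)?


z = (66-60)/12 = 0.5
P(X > 66) = 1 - P(Z ≤ 0.5) = 1 - 0.6915 = 0.3085

P(X > 66) ≈ 0.3085


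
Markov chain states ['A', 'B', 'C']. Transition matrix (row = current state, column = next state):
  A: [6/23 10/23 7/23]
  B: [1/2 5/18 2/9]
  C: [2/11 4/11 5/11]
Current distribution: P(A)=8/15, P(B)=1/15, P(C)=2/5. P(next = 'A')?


P(next=A) = Σᵢ P(now=i)×P(i→A)
= 8/15×6/23 + 1/15×1/2 + 2/5×2/11
= 16/115 + 1/30 + 4/55 = 1861/7590

P = 1861/7590 ≈ 0.2452


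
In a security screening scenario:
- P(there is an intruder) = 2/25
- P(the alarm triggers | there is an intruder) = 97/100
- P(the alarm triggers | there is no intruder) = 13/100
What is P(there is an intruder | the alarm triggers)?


Using Bayes' theorem:
P(A|B) = P(B|A)·P(A) / P(B)

P(the alarm triggers) = 97/100 × 2/25 + 13/100 × 23/25
= 97/1250 + 299/2500 = 493/2500

P(there is an intruder|the alarm triggers) = (97/1250) / (493/2500) = 194/493

P(there is an intruder|the alarm triggers) = 194/493 ≈ 39.35%


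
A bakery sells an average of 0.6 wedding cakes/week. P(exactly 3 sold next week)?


Poisson(λ=0.6): P(X=3) = e^(-λ)×λ^k/k!
= e^(-0.6) × 0.6^3 / 3!
≈ 0.5488116361 × 0.216 / 6 ≈ 0.019757

P(X=3) ≈ 0.019757 ≈ 1.98%


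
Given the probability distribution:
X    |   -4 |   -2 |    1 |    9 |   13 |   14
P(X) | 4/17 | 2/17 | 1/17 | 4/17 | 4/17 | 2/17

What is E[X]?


E[X] = Σ x·P(X=x)
= (-4)×(4/17) + (-2)×(2/17) + (1)×(1/17) + (9)×(4/17) + (13)×(4/17) + (14)×(2/17)
= 97/17

E[X] = 97/17


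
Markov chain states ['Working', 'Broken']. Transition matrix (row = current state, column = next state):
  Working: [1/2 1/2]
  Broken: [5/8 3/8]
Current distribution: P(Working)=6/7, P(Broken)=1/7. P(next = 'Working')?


P(next=Working) = Σᵢ P(now=i)×P(i→Working)
= 6/7×1/2 + 1/7×5/8
= 3/7 + 5/56 = 29/56

P = 29/56 ≈ 0.5179


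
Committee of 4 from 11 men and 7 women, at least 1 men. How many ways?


Count by #men:
  1M,3W: C(11,1)×C(7,3)=385
  2M,2W: C(11,2)×C(7,2)=1155
  3M,1W: C(11,3)×C(7,1)=1155
  4M,0W: C(11,4)×C(7,0)=330
Total = 3025

3025


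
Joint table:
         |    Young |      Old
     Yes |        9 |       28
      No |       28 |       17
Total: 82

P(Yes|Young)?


P(Yes|Young) = 9/(9+28) = 9/37

P = 9/37 ≈ 24.32%


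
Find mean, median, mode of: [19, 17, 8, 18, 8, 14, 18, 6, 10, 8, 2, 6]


Sorted: [2, 6, 6, 8, 8, 8, 10, 14, 17, 18, 18, 19]
Mean = 134/12 = 67/6
Median = 9
Freq: {19: 1, 17: 1, 8: 3, 18: 2, 14: 1, 6: 2, 10: 1, 2: 1}
Mode: [8]

Mean=67/6, Median=9, Mode=8


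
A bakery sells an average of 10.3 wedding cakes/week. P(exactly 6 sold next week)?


Poisson(λ=10.3): P(X=6) = e^(-λ)×λ^k/k!
= e^(-10.3) × 10.3^6 / 6!
≈ 3.363309519e-05 × 1194052.29653 / 720 ≈ 0.055777

P(X=6) ≈ 0.055777 ≈ 5.58%


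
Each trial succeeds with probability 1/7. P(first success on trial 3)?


Geometric: P(X=3) = (1-p)^(k-1)×p = (6/7)^2×1/7 = 36/343

P(X=3) = 36/343 ≈ 10.50%


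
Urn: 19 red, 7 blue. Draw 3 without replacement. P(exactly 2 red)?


Hypergeometric: C(19,2)×C(7,1)/C(26,3)
= 171×7/2600 = 1197/2600

P(X=2) = 1197/2600 ≈ 46.04%


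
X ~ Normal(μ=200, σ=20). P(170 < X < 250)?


z₁=(170-200)/20=-1.5, z₂=(250-200)/20=2.5
P = Φ(2.5) - Φ(-1.5) = 0.993790 - 0.066807 = 0.926983 ≈ 0.9270

P(170 < X < 250) ≈ 0.9270


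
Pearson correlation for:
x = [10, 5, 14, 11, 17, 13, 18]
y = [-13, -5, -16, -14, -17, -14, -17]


n=7, Σx=88, Σy=-96, Σxy=-1310, Σx²=1224, Σy²=1420
r = (7×(-1310) - 88×(-96))/√((7×1224 - 88²)(7×1420 - (-96)²))
= -722/√(824×724) = -722/√596576 ≈ -722/772.3833 ≈ -0.9348

r ≈ -0.9348


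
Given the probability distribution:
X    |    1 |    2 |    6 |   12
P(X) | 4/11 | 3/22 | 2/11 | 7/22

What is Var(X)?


E[X] = 61/11
E[X²] = 586/11
Var(X) = E[X²] - (E[X])² = 586/11 - 3721/121 = 2725/121

Var(X) = 2725/121 ≈ 22.5207


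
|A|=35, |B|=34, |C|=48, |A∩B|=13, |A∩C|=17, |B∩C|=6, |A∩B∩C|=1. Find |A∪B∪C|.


|A∪B∪C| = 35+34+48-13-17-6+1 = 82

|A∪B∪C| = 82


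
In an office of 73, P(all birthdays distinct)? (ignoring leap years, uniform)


P(all different) = Π(365-i)/365 for i=0..72
= (365/365)×(364/365)×...×(293/365)
= 0.000439

P ≈ 0.0004 ≈ 0.04%


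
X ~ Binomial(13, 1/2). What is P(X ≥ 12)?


P(X ≥ 12) = Σ P(X=i) for i=12..13
P(X=12) = 13/8192
P(X=13) = 1/8192
Sum = 7/4096

P(X ≥ 12) = 7/4096 ≈ 0.17%


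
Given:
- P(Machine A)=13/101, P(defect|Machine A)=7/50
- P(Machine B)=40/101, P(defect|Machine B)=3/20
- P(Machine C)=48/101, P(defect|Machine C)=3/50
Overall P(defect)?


P(B) = Σ P(B|Aᵢ)×P(Aᵢ)
  7/50×13/101 = 91/5050
  3/20×40/101 = 6/101
  3/50×48/101 = 72/2525
Sum = 107/1010

P(defect) = 107/1010 ≈ 10.59%


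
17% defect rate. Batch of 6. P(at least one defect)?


P(all good) = (83/100)^6 = 326940373369/1000000000000
P(≥1 defect) = 673059626631/1000000000000

P = 673059626631/1000000000000 ≈ 67.31%


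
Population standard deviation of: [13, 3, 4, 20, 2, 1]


Mean = 43/6
  (13-43/6)²=1225/36
  (3-43/6)²=625/36
  (4-43/6)²=361/36
  (20-43/6)²=5929/36
  (2-43/6)²=961/36
  (1-43/6)²=1369/36
Σ(x-μ)² = 1745/6
σ² = (1745/6)/6 = 1745/36

σ = √(1745/36) ≈ 6.9622


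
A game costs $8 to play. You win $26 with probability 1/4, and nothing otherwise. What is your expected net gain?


E[gain] = (26-8)×1/4 + (-8)×3/4
= 9/2 - 6 = -3/2

Expected net gain = $-3/2 ≈ $-1.50


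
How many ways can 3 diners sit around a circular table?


Circular arrangements of 3 distinct objects: fix one position to break rotational symmetry.
(n-1)! = 2! = 2

2


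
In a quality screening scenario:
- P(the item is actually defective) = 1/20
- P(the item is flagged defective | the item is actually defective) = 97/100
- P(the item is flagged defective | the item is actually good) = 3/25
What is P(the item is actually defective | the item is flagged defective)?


Using Bayes' theorem:
P(A|B) = P(B|A)·P(A) / P(B)

P(the item is flagged defective) = 97/100 × 1/20 + 3/25 × 19/20
= 97/2000 + 57/500 = 13/80

P(the item is actually defective|the item is flagged defective) = (97/2000) / (13/80) = 97/325

P(the item is actually defective|the item is flagged defective) = 97/325 ≈ 29.85%


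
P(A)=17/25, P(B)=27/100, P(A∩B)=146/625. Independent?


P(A)×P(B) = 459/2500
P(A∩B) = 146/625
Not equal → NOT independent

No, not independent


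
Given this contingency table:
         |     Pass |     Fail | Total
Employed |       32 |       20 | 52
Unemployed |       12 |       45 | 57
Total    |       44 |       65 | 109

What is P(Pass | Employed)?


P(Pass | Employed) = 32/(32+20) = 32/52 = 8/13

P(Pass|Employed) = 8/13 ≈ 61.54%


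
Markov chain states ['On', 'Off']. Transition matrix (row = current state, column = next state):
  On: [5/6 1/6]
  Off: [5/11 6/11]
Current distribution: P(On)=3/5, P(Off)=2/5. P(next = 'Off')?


P(next=Off) = Σᵢ P(now=i)×P(i→Off)
= 3/5×1/6 + 2/5×6/11
= 1/10 + 12/55 = 7/22

P = 7/22 ≈ 0.3182


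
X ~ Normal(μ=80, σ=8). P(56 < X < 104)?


z₁=(56-80)/8=-3.0, z₂=(104-80)/8=3.0
P = Φ(3.0) - Φ(-3.0) = 0.998650 - 0.001350 = 0.997300 ≈ 0.9973

P(56 < X < 104) ≈ 0.9973


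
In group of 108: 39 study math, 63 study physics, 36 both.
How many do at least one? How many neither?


|A∪B| = 39+63-36 = 66
Neither = 108-66 = 42

At least one: 66; Neither: 42


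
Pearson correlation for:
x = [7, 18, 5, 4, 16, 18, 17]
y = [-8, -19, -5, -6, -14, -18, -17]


n=7, Σx=85, Σy=-87, Σxy=-1284, Σx²=1283, Σy²=1295
r = (7×(-1284) - 85×(-87))/√((7×1283 - 85²)(7×1295 - (-87)²))
= -1593/√(1756×1496) = -1593/√2626976 ≈ -1593/1620.7949 ≈ -0.9829

r ≈ -0.9829


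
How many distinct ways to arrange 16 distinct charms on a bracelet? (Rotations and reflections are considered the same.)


Free circular arrangements: rotations and reflections both identified.
(n-1)!/2 = 15!/2 = 1307674368000/2 = 653837184000

653837184000


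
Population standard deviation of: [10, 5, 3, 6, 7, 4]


Mean = 35/6
  (10-35/6)²=625/36
  (5-35/6)²=25/36
  (3-35/6)²=289/36
  (6-35/6)²=1/36
  (7-35/6)²=49/36
  (4-35/6)²=121/36
Σ(x-μ)² = 185/6
σ² = (185/6)/6 = 185/36

σ = √(185/36) ≈ 2.2669


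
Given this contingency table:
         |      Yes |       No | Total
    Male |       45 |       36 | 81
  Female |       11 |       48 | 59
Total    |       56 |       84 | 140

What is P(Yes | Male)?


P(Yes | Male) = 45/(45+36) = 45/81 = 5/9

P(Yes|Male) = 5/9 ≈ 55.56%


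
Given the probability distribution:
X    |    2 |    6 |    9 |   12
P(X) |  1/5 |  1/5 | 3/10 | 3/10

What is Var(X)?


E[X] = 79/10
E[X²] = 151/2
Var(X) = E[X²] - (E[X])² = 151/2 - 6241/100 = 1309/100

Var(X) = 1309/100 ≈ 13.0900


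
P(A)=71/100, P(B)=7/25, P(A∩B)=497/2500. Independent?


P(A)×P(B) = 497/2500
P(A∩B) = 497/2500
Equal ✓ → Independent

Yes, independent


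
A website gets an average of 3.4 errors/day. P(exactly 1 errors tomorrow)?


Poisson(λ=3.4): P(X=1) = e^(-λ)×λ^k/k!
= e^(-3.4) × 3.4^1 / 1!
≈ 0.03337326996 × 3.4 / 1 ≈ 0.113469

P(X=1) ≈ 0.113469 ≈ 11.35%


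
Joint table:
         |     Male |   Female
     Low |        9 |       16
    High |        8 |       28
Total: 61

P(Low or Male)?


P(Low∨Male) = P(Low) + P(Male) - P(Low∧Male)
= (25 + 17 - 9)/61 = 33/61

P = 33/61 ≈ 54.10%


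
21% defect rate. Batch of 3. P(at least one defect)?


P(all good) = (79/100)^3 = 493039/1000000
P(≥1 defect) = 506961/1000000

P = 506961/1000000 ≈ 50.70%


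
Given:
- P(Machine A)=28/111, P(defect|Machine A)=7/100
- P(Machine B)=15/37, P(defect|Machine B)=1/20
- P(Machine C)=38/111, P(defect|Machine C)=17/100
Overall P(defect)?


P(B) = Σ P(B|Aᵢ)×P(Aᵢ)
  7/100×28/111 = 49/2775
  1/20×15/37 = 3/148
  17/100×38/111 = 323/5550
Sum = 1067/11100

P(defect) = 1067/11100 ≈ 9.61%


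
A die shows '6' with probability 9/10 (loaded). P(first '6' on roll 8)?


Geometric: P(X=8) = (1-p)^(k-1)×p = (1/10)^7×9/10 = 9/100000000

P(X=8) = 9/100000000 ≈ 0.00%


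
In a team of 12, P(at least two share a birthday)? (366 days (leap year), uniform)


P(all different) = Π(366-i)/366 for i=0..11
= 0.833396
P(match) = 1 - 0.833396 = 0.166604

P ≈ 0.1666 ≈ 16.66%


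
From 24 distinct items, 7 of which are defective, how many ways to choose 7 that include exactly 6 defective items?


Choose 6 of the 7 defective items and 1 of the other 17 items:
C(7,6)×C(17,1) = 7×17 = 119

119


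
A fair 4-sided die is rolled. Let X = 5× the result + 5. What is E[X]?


E[die] = (1+4)/2 = 5/2
E[X] = 5×5/2 + 5 = 35/2

E[X] = 35/2


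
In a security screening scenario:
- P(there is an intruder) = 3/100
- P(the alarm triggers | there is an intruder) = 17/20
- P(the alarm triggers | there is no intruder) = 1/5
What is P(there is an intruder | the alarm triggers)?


Using Bayes' theorem:
P(A|B) = P(B|A)·P(A) / P(B)

P(the alarm triggers) = 17/20 × 3/100 + 1/5 × 97/100
= 51/2000 + 97/500 = 439/2000

P(there is an intruder|the alarm triggers) = (51/2000) / (439/2000) = 51/439

P(there is an intruder|the alarm triggers) = 51/439 ≈ 11.62%


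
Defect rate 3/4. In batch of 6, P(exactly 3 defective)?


Binomial: P(X=3) = C(6,3)×p^3×(1-p)^3
= 20 × 27/64 × 1/64 = 135/1024

P(X=3) = 135/1024 ≈ 13.18%


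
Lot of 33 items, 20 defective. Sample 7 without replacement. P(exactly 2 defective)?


Hypergeometric: C(20,2)×C(13,5)/C(33,7)
= 190×1287/4272048 = 1235/21576

P(X=2) = 1235/21576 ≈ 5.72%


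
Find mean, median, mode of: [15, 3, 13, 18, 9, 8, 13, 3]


Sorted: [3, 3, 8, 9, 13, 13, 15, 18]
Mean = 82/8 = 41/4
Median = 11
Freq: {15: 1, 3: 2, 13: 2, 18: 1, 9: 1, 8: 1}
Mode: [3, 13]

Mean=41/4, Median=11, Mode=[3, 13]


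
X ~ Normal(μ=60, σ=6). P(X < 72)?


z = (72-60)/6 = 2.0
P(Z < 2.0) = 0.9772

P(X < 72) ≈ 0.9772


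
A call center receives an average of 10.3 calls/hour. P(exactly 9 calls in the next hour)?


Poisson(λ=10.3): P(X=9) = e^(-λ)×λ^k/k!
= e^(-10.3) × 10.3^9 / 9!
≈ 3.363309519e-05 × 1304773183.83 / 362880 ≈ 0.120931

P(X=9) ≈ 0.120931 ≈ 12.09%


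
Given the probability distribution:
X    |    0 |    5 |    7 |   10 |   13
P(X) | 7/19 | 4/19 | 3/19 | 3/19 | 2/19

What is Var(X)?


E[X] = 97/19
E[X²] = 885/19
Var(X) = E[X²] - (E[X])² = 885/19 - 9409/361 = 7406/361

Var(X) = 7406/361 ≈ 20.5152


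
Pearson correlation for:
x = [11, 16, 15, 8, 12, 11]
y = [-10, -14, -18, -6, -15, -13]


n=6, Σx=73, Σy=-76, Σxy=-975, Σx²=931, Σy²=1050
r = (6×(-975) - 73×(-76))/√((6×931 - 73²)(6×1050 - (-76)²))
= -302/√(257×524) = -302/√134668 ≈ -302/366.9714 ≈ -0.8230

r ≈ -0.8230


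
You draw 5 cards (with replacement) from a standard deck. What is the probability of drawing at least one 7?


P(not a 7) = 48/52 = 12/13
P(none in 5 draws) = (12/13)^5 = 248832/371293
P(≥1 7) = 1 - 248832/371293 = 122461/371293

P = 122461/371293 ≈ 32.98%


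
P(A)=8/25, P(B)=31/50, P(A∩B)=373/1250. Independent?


P(A)×P(B) = 124/625
P(A∩B) = 373/1250
Not equal → NOT independent

No, not independent


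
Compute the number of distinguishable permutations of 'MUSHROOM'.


Letters: 8, freq: {'M': 2, 'U': 1, 'S': 1, 'H': 1, 'R': 1, 'O': 2}
8!/(2!×1!×1!×1!×1!×2!) = 40320/4 = 10080

10080


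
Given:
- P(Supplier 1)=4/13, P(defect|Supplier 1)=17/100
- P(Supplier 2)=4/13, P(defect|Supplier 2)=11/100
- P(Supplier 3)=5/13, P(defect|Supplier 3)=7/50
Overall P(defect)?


P(B) = Σ P(B|Aᵢ)×P(Aᵢ)
  17/100×4/13 = 17/325
  11/100×4/13 = 11/325
  7/50×5/13 = 7/130
Sum = 7/50

P(defect) = 7/50 ≈ 14.00%


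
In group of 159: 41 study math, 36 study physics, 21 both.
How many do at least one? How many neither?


|A∪B| = 41+36-21 = 56
Neither = 159-56 = 103

At least one: 56; Neither: 103


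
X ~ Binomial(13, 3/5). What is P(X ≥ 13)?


P(X ≥ 13) = Σ P(X=i) for i=13..13
P(X=13) = 1594323/1220703125
Sum = 1594323/1220703125

P(X ≥ 13) = 1594323/1220703125 ≈ 0.13%


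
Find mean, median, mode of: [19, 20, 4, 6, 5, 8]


Sorted: [4, 5, 6, 8, 19, 20]
Mean = 62/6 = 31/3
Median = 7
Freq: {19: 1, 20: 1, 4: 1, 6: 1, 5: 1, 8: 1}
Mode: No mode

Mean=31/3, Median=7, Mode=No mode


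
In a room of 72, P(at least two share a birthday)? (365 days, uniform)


P(all different) = Π(365-i)/365 for i=0..71
= 0.000547
P(match) = 1 - 0.000547 = 0.999453

P ≈ 0.9995 ≈ 99.95%


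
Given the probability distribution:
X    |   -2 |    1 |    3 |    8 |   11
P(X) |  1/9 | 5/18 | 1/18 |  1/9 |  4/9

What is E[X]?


E[X] = Σ x·P(X=x)
= (-2)×(1/9) + (1)×(5/18) + (3)×(1/18) + (8)×(1/9) + (11)×(4/9)
= 6

E[X] = 6


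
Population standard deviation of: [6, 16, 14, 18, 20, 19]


Mean = 93/6 = 31/2
  (6-31/2)²=361/4
  (16-31/2)²=1/4
  (14-31/2)²=9/4
  (18-31/2)²=25/4
  (20-31/2)²=81/4
  (19-31/2)²=49/4
Σ(x-μ)² = 263/2
σ² = (263/2)/6 = 263/12

σ = √(263/12) ≈ 4.6815


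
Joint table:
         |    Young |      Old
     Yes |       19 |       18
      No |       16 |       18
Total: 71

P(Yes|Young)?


P(Yes|Young) = 19/(19+16) = 19/35

P = 19/35 ≈ 54.29%


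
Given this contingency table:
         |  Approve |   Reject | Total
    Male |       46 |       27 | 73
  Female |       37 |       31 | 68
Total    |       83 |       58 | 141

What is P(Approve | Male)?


P(Approve | Male) = 46/(46+27) = 46/73

P(Approve|Male) = 46/73 ≈ 63.01%


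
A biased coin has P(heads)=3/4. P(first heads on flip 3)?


Geometric: P(X=3) = (1-p)^(k-1)×p = (1/4)^2×3/4 = 3/64

P(X=3) = 3/64 ≈ 4.69%


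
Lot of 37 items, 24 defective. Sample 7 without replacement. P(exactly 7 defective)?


Hypergeometric: C(24,7)×C(13,0)/C(37,7)
= 346104×1/10295472 = 1311/38998

P(X=7) = 1311/38998 ≈ 3.36%


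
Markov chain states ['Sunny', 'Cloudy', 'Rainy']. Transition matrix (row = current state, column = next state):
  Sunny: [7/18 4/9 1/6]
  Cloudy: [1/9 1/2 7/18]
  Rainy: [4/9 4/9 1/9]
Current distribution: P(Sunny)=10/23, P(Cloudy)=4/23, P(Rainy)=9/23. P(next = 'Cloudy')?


P(next=Cloudy) = Σᵢ P(now=i)×P(i→Cloudy)
= 10/23×4/9 + 4/23×1/2 + 9/23×4/9
= 40/207 + 2/23 + 4/23 = 94/207

P = 94/207 ≈ 0.4541


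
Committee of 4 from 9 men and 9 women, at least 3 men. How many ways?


Count by #men:
  3M,1W: C(9,3)×C(9,1)=756
  4M,0W: C(9,4)×C(9,0)=126
Total = 882

882


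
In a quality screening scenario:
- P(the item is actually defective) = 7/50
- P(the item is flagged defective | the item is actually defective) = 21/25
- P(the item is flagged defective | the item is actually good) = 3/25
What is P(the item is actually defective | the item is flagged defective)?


Using Bayes' theorem:
P(A|B) = P(B|A)·P(A) / P(B)

P(the item is flagged defective) = 21/25 × 7/50 + 3/25 × 43/50
= 147/1250 + 129/1250 = 138/625

P(the item is actually defective|the item is flagged defective) = (147/1250) / (138/625) = 49/92

P(the item is actually defective|the item is flagged defective) = 49/92 ≈ 53.26%


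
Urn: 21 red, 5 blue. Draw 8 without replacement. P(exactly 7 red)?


Hypergeometric: C(21,7)×C(5,1)/C(26,8)
= 116280×5/1562275 = 1224/3289

P(X=7) = 1224/3289 ≈ 37.21%


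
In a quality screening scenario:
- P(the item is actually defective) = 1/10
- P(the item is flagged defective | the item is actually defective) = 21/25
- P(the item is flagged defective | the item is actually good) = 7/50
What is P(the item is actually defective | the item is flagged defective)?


Using Bayes' theorem:
P(A|B) = P(B|A)·P(A) / P(B)

P(the item is flagged defective) = 21/25 × 1/10 + 7/50 × 9/10
= 21/250 + 63/500 = 21/100

P(the item is actually defective|the item is flagged defective) = (21/250) / (21/100) = 2/5

P(the item is actually defective|the item is flagged defective) = 2/5 ≈ 40.00%


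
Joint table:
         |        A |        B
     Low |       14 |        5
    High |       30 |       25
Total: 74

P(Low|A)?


P(Low|A) = 14/(14+30) = 14/44 = 7/22

P = 7/22 ≈ 31.82%


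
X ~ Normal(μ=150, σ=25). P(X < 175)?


z = (175-150)/25 = 1.0
P(Z < 1.0) = 0.8413

P(X < 175) ≈ 0.8413


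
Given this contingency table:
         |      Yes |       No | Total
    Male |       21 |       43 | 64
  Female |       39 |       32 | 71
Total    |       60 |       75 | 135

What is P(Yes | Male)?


P(Yes | Male) = 21/(21+43) = 21/64

P(Yes|Male) = 21/64 ≈ 32.81%


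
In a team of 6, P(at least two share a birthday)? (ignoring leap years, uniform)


P(all different) = Π(365-i)/365 for i=0..5
= 0.959538
P(match) = 1 - 0.959538 = 0.040462

P ≈ 0.0405 ≈ 4.05%


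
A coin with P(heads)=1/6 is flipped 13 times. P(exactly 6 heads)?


Binomial: P(X=6) = C(13,6)×p^6×(1-p)^7
= 1716 × 1/46656 × 78125/279936 = 11171875/1088391168

P(X=6) = 11171875/1088391168 ≈ 1.03%


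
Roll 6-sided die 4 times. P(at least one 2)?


P(no 2)^4 = (5/6)^4 = 625/1296
P(≥1) = 1 - 625/1296 = 671/1296

P = 671/1296 ≈ 51.77%


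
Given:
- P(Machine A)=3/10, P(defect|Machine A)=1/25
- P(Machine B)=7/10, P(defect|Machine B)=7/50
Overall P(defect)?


P(B) = Σ P(B|Aᵢ)×P(Aᵢ)
  1/25×3/10 = 3/250
  7/50×7/10 = 49/500
Sum = 11/100

P(defect) = 11/100 ≈ 11.00%


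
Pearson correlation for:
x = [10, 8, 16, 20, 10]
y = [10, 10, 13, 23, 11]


n=5, Σx=64, Σy=67, Σxy=958, Σx²=920, Σy²=1019
r = (5×958 - 64×67)/√((5×920 - 64²)(5×1019 - 67²))
= 502/√(504×606) = 502/√305424 ≈ 502/552.6518 ≈ 0.9083

r ≈ 0.9083


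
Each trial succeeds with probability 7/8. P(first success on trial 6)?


Geometric: P(X=6) = (1-p)^(k-1)×p = (1/8)^5×7/8 = 7/262144

P(X=6) = 7/262144 ≈ 0.00%


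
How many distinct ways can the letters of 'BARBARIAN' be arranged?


Letters: 9, freq: {'B': 2, 'A': 3, 'R': 2, 'I': 1, 'N': 1}
9!/(2!×3!×2!×1!×1!) = 362880/24 = 15120

15120


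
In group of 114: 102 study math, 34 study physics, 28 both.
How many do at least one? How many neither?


|A∪B| = 102+34-28 = 108
Neither = 114-108 = 6

At least one: 108; Neither: 6


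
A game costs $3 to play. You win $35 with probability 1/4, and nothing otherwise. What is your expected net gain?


E[gain] = (35-3)×1/4 + (-3)×3/4
= 8 - 9/4 = 23/4

Expected net gain = $23/4 ≈ $5.75


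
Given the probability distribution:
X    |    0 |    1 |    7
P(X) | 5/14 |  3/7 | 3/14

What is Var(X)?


E[X] = 27/14
E[X²] = 153/14
Var(X) = E[X²] - (E[X])² = 153/14 - 729/196 = 1413/196

Var(X) = 1413/196 ≈ 7.2092


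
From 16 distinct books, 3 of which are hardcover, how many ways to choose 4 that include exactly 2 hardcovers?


Choose 2 of the 3 hardcovers and 2 of the other 13 books:
C(3,2)×C(13,2) = 3×78 = 234

234


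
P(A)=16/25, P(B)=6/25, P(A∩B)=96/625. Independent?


P(A)×P(B) = 96/625
P(A∩B) = 96/625
Equal ✓ → Independent

Yes, independent


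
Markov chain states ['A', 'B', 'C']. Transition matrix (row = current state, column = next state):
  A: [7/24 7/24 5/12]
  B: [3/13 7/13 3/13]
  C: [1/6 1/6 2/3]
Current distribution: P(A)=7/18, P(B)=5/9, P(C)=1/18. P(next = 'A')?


P(next=A) = Σᵢ P(now=i)×P(i→A)
= 7/18×7/24 + 5/9×3/13 + 1/18×1/6
= 49/432 + 5/39 + 1/108 = 1409/5616

P = 1409/5616 ≈ 0.2509


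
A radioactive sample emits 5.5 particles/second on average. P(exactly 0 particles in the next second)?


Poisson(λ=5.5): P(X=0) = e^(-λ)×λ^k/k!
= e^(-5.5) × 5.5^0 / 0!
≈ 0.004086771438 × 1 / 1 ≈ 0.004087

P(X=0) ≈ 0.004087 ≈ 0.41%


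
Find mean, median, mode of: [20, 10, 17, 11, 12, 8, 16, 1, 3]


Sorted: [1, 3, 8, 10, 11, 12, 16, 17, 20]
Mean = 98/9
Median = 11
Freq: {20: 1, 10: 1, 17: 1, 11: 1, 12: 1, 8: 1, 16: 1, 1: 1, 3: 1}
Mode: No mode

Mean=98/9, Median=11, Mode=No mode


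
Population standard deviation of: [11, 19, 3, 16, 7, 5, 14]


Mean = 75/7
  (11-75/7)²=4/49
  (19-75/7)²=3364/49
  (3-75/7)²=2916/49
  (16-75/7)²=1369/49
  (7-75/7)²=676/49
  (5-75/7)²=1600/49
  (14-75/7)²=529/49
Σ(x-μ)² = 1494/7
σ² = (1494/7)/7 = 1494/49

σ = √(1494/49) ≈ 5.5218
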